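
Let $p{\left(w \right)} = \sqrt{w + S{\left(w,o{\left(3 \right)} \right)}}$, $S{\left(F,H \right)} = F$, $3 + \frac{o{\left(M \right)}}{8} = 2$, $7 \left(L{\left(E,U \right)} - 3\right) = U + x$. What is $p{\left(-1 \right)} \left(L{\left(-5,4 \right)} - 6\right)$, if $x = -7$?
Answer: $- \frac{24 i \sqrt{2}}{7} \approx - 4.8487 i$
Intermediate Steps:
$L{\left(E,U \right)} = 2 + \frac{U}{7}$ ($L{\left(E,U \right)} = 3 + \frac{U - 7}{7} = 3 + \frac{-7 + U}{7} = 3 + \left(-1 + \frac{U}{7}\right) = 2 + \frac{U}{7}$)
$o{\left(M \right)} = -8$ ($o{\left(M \right)} = -24 + 8 \cdot 2 = -24 + 16 = -8$)
$p{\left(w \right)} = \sqrt{2} \sqrt{w}$ ($p{\left(w \right)} = \sqrt{w + w} = \sqrt{2 w} = \sqrt{2} \sqrt{w}$)
$p{\left(-1 \right)} \left(L{\left(-5,4 \right)} - 6\right) = \sqrt{2} \sqrt{-1} \left(\left(2 + \frac{1}{7} \cdot 4\right) - 6\right) = \sqrt{2} i \left(\left(2 + \frac{4}{7}\right) - 6\right) = i \sqrt{2} \left(\frac{18}{7} - 6\right) = i \sqrt{2} \left(- \frac{24}{7}\right) = - \frac{24 i \sqrt{2}}{7}$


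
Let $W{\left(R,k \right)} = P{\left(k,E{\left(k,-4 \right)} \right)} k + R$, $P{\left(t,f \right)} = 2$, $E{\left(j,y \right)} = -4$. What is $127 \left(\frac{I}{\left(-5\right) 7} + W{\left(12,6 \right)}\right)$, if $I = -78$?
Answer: $\frac{116586}{35} \approx 3331.0$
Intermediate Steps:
$W{\left(R,k \right)} = R + 2 k$ ($W{\left(R,k \right)} = 2 k + R = R + 2 k$)
$127 \left(\frac{I}{\left(-5\right) 7} + W{\left(12,6 \right)}\right) = 127 \left(- \frac{78}{\left(-5\right) 7} + \left(12 + 2 \cdot 6\right)\right) = 127 \left(- \frac{78}{-35} + \left(12 + 12\right)\right) = 127 \left(\left(-78\right) \left(- \frac{1}{35}\right) + 24\right) = 127 \left(\frac{78}{35} + 24\right) = 127 \cdot \frac{918}{35} = \frac{116586}{35}$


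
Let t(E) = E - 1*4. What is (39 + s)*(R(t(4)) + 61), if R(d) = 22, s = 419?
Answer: 38014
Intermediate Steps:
t(E) = -4 + E (t(E) = E - 4 = -4 + E)
(39 + s)*(R(t(4)) + 61) = (39 + 419)*(22 + 61) = 458*83 = 38014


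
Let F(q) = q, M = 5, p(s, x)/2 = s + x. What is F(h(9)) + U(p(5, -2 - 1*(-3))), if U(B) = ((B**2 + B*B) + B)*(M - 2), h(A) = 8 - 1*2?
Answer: 906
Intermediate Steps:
h(A) = 6 (h(A) = 8 - 2 = 6)
p(s, x) = 2*s + 2*x (p(s, x) = 2*(s + x) = 2*s + 2*x)
U(B) = 3*B + 6*B**2 (U(B) = ((B**2 + B*B) + B)*(5 - 2) = ((B**2 + B**2) + B)*3 = (2*B**2 + B)*3 = (B + 2*B**2)*3 = 3*B + 6*B**2)
F(h(9)) + U(p(5, -2 - 1*(-3))) = 6 + 3*(2*5 + 2*(-2 - 1*(-3)))*(1 + 2*(2*5 + 2*(-2 - 1*(-3)))) = 6 + 3*(10 + 2*(-2 + 3))*(1 + 2*(10 + 2*(-2 + 3))) = 6 + 3*(10 + 2*1)*(1 + 2*(10 + 2*1)) = 6 + 3*(10 + 2)*(1 + 2*(10 + 2)) = 6 + 3*12*(1 + 2*12) = 6 + 3*12*(1 + 24) = 6 + 3*12*25 = 6 + 900 = 906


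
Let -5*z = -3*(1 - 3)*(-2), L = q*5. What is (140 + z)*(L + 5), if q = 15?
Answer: 11392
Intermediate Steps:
L = 75 (L = 15*5 = 75)
z = 12/5 (z = -(-3*(1 - 3))*(-2)/5 = -(-3*(-2))*(-2)/5 = -6*(-2)/5 = -⅕*(-12) = 12/5 ≈ 2.4000)
(140 + z)*(L + 5) = (140 + 12/5)*(75 + 5) = (712/5)*80 = 11392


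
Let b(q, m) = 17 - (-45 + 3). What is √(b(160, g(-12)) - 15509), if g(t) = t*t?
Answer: 5*I*√618 ≈ 124.3*I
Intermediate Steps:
g(t) = t²
b(q, m) = 59 (b(q, m) = 17 - 1*(-42) = 17 + 42 = 59)
√(b(160, g(-12)) - 15509) = √(59 - 15509) = √(-15450) = 5*I*√618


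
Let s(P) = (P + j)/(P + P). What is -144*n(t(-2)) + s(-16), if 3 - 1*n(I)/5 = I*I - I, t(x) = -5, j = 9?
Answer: 622087/32 ≈ 19440.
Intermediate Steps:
n(I) = 15 - 5*I² + 5*I (n(I) = 15 - 5*(I*I - I) = 15 - 5*(I² - I) = 15 + (-5*I² + 5*I) = 15 - 5*I² + 5*I)
s(P) = (9 + P)/(2*P) (s(P) = (P + 9)/(P + P) = (9 + P)/((2*P)) = (9 + P)*(1/(2*P)) = (9 + P)/(2*P))
-144*n(t(-2)) + s(-16) = -144*(15 - 5*(-5)² + 5*(-5)) + (½)*(9 - 16)/(-16) = -144*(15 - 5*25 - 25) + (½)*(-1/16)*(-7) = -144*(15 - 125 - 25) + 7/32 = -144*(-135) + 7/32 = 19440 + 7/32 = 622087/32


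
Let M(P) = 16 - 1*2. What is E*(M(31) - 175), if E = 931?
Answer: -149891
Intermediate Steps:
M(P) = 14 (M(P) = 16 - 2 = 14)
E*(M(31) - 175) = 931*(14 - 175) = 931*(-161) = -149891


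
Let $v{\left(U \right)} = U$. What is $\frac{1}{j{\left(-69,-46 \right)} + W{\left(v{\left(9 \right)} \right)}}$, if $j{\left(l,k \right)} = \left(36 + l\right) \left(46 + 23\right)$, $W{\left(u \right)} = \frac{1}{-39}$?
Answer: $- \frac{39}{88804} \approx -0.00043917$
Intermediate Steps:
$W{\left(u \right)} = - \frac{1}{39}$
$j{\left(l,k \right)} = 2484 + 69 l$ ($j{\left(l,k \right)} = \left(36 + l\right) 69 = 2484 + 69 l$)
$\frac{1}{j{\left(-69,-46 \right)} + W{\left(v{\left(9 \right)} \right)}} = \frac{1}{\left(2484 + 69 \left(-69\right)\right) - \frac{1}{39}} = \frac{1}{\left(2484 - 4761\right) - \frac{1}{39}} = \frac{1}{-2277 - \frac{1}{39}} = \frac{1}{- \frac{88804}{39}} = - \frac{39}{88804}$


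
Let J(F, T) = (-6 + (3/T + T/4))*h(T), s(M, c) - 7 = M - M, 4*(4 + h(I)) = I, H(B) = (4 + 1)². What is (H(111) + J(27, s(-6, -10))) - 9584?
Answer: -1069645/112 ≈ -9550.4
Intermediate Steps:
H(B) = 25 (H(B) = 5² = 25)
h(I) = -4 + I/4
s(M, c) = 7 (s(M, c) = 7 + (M - M) = 7 + 0 = 7)
J(F, T) = (-4 + T/4)*(-6 + 3/T + T/4) (J(F, T) = (-6 + (3/T + T/4))*(-4 + T/4) = (-6 + 3/T + T/4)*(-4 + T/4) = (-4 + T/4)*(-6 + 3/T + T/4))
(H(111) + J(27, s(-6, -10))) - 9584 = (25 + (1/16)*(-16 + 7)*(12 + 7*(-24 + 7))/7) - 9584 = (25 + (1/16)*(⅐)*(-9)*(12 + 7*(-17))) - 9584 = (25 + (1/16)*(⅐)*(-9)*(12 - 119)) - 9584 = (25 + (1/16)*(⅐)*(-9)*(-107)) - 9584 = (25 + 963/112) - 9584 = 3763/112 - 9584 = -1069645/112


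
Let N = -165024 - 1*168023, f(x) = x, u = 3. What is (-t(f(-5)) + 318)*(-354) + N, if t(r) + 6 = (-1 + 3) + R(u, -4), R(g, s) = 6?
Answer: -444911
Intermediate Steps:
t(r) = 2 (t(r) = -6 + ((-1 + 3) + 6) = -6 + (2 + 6) = -6 + 8 = 2)
N = -333047 (N = -165024 - 168023 = -333047)
(-t(f(-5)) + 318)*(-354) + N = (-1*2 + 318)*(-354) - 333047 = (-2 + 318)*(-354) - 333047 = 316*(-354) - 333047 = -111864 - 333047 = -444911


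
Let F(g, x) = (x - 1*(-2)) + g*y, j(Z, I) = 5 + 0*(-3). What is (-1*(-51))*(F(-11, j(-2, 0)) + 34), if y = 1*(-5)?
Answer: 4896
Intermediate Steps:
y = -5
j(Z, I) = 5 (j(Z, I) = 5 + 0 = 5)
F(g, x) = 2 + x - 5*g (F(g, x) = (x - 1*(-2)) + g*(-5) = (x + 2) - 5*g = (2 + x) - 5*g = 2 + x - 5*g)
(-1*(-51))*(F(-11, j(-2, 0)) + 34) = (-1*(-51))*((2 + 5 - 5*(-11)) + 34) = 51*((2 + 5 + 55) + 34) = 51*(62 + 34) = 51*96 = 4896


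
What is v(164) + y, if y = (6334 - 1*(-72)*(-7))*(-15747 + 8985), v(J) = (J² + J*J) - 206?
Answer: -39368874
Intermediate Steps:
v(J) = -206 + 2*J² (v(J) = (J² + J²) - 206 = 2*J² - 206 = -206 + 2*J²)
y = -39422460 (y = (6334 + 72*(-7))*(-6762) = (6334 - 504)*(-6762) = 5830*(-6762) = -39422460)
v(164) + y = (-206 + 2*164²) - 39422460 = (-206 + 2*26896) - 39422460 = (-206 + 53792) - 39422460 = 53586 - 39422460 = -39368874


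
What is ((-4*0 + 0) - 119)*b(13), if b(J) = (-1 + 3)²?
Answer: -476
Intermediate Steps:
b(J) = 4 (b(J) = 2² = 4)
((-4*0 + 0) - 119)*b(13) = ((-4*0 + 0) - 119)*4 = ((0 + 0) - 119)*4 = (0 - 119)*4 = -119*4 = -476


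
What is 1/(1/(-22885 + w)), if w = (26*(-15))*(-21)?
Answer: -14695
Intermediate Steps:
w = 8190 (w = -390*(-21) = 8190)
1/(1/(-22885 + w)) = 1/(1/(-22885 + 8190)) = 1/(1/(-14695)) = 1/(-1/14695) = -14695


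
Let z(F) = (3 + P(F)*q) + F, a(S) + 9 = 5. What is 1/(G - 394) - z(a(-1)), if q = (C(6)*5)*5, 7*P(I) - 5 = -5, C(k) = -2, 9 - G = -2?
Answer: 382/383 ≈ 0.99739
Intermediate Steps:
G = 11 (G = 9 - 1*(-2) = 9 + 2 = 11)
a(S) = -4 (a(S) = -9 + 5 = -4)
P(I) = 0 (P(I) = 5/7 + (⅐)*(-5) = 5/7 - 5/7 = 0)
q = -50 (q = -2*5*5 = -10*5 = -50)
z(F) = 3 + F (z(F) = (3 + 0*(-50)) + F = (3 + 0) + F = 3 + F)
1/(G - 394) - z(a(-1)) = 1/(11 - 394) - (3 - 4) = 1/(-383) - 1*(-1) = -1/383 + 1 = 382/383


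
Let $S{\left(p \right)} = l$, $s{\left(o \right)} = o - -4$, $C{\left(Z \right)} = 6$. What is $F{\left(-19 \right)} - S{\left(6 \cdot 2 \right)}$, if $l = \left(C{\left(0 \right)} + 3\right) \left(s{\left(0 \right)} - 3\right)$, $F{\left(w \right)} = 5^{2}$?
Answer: $16$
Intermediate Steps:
$s{\left(o \right)} = 4 + o$ ($s{\left(o \right)} = o + 4 = 4 + o$)
$F{\left(w \right)} = 25$
$l = 9$ ($l = \left(6 + 3\right) \left(\left(4 + 0\right) - 3\right) = 9 \left(4 - 3\right) = 9 \cdot 1 = 9$)
$S{\left(p \right)} = 9$
$F{\left(-19 \right)} - S{\left(6 \cdot 2 \right)} = 25 - 9 = 16$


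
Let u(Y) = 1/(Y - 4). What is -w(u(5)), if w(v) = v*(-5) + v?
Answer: 4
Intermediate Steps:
u(Y) = 1/(-4 + Y)
w(v) = -4*v (w(v) = -5*v + v = -4*v)
-w(u(5)) = -(-4)/(-4 + 5) = -(-4)/1 = -(-4) = -1*(-4) = 4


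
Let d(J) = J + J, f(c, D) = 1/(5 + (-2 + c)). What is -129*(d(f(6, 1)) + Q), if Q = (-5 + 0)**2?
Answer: -9761/3 ≈ -3253.7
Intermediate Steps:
f(c, D) = 1/(3 + c)
d(J) = 2*J
Q = 25 (Q = (-5)**2 = 25)
-129*(d(f(6, 1)) + Q) = -129*(2/(3 + 6) + 25) = -129*(2/9 + 25) = -129*227/9 = -9761/3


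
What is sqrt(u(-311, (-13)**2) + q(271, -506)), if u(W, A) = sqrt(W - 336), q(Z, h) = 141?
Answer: sqrt(141 + I*sqrt(647)) ≈ 11.922 + 1.0668*I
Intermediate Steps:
u(W, A) = sqrt(-336 + W)
sqrt(u(-311, (-13)**2) + q(271, -506)) = sqrt(sqrt(-336 - 311) + 141) = sqrt(sqrt(-647) + 141) = sqrt(I*sqrt(647) + 141) = sqrt(141 + I*sqrt(647))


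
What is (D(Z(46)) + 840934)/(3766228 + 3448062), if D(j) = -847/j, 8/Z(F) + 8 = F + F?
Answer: 1664081/14428580 ≈ 0.11533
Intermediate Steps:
Z(F) = 8/(-8 + 2*F) (Z(F) = 8/(-8 + (F + F)) = 8/(-8 + 2*F))
(D(Z(46)) + 840934)/(3766228 + 3448062) = (-847/(4/(-4 + 46)) + 840934)/(3766228 + 3448062) = (-847/(4/42) + 840934)/7214290 = (-847/(4*(1/42)) + 840934)*(1/7214290) = (-847/2/21 + 840934)*(1/7214290) = (-847*21/2 + 840934)*(1/7214290) = (-17787/2 + 840934)*(1/7214290) = (1664081/2)*(1/7214290) = 1664081/14428580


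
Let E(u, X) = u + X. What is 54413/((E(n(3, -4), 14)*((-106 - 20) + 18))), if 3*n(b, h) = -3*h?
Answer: -54413/1944 ≈ -27.990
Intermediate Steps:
n(b, h) = -h (n(b, h) = (-3*h)/3 = -h)
E(u, X) = X + u
54413/((E(n(3, -4), 14)*((-106 - 20) + 18))) = 54413/(((14 - 1*(-4))*((-106 - 20) + 18))) = 54413/(((14 + 4)*(-126 + 18))) = 54413/((18*(-108))) = 54413/(-1944) = 54413*(-1/1944) = -54413/1944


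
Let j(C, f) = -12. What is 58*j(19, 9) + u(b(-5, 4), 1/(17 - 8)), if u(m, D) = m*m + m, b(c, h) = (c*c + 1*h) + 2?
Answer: 296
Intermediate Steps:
b(c, h) = 2 + h + c² (b(c, h) = (c² + h) + 2 = (h + c²) + 2 = 2 + h + c²)
u(m, D) = m + m² (u(m, D) = m² + m = m + m²)
58*j(19, 9) + u(b(-5, 4), 1/(17 - 8)) = 58*(-12) + (2 + 4 + (-5)²)*(1 + (2 + 4 + (-5)²)) = -696 + (2 + 4 + 25)*(1 + (2 + 4 + 25)) = -696 + 31*(1 + 31) = -696 + 31*32 = -696 + 992 = 296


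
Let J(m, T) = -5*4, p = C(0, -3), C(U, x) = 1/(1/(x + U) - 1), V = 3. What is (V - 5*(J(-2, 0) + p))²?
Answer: 182329/16 ≈ 11396.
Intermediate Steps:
C(U, x) = 1/(-1 + 1/(U + x)) (C(U, x) = 1/(1/(U + x) - 1) = 1/(-1 + 1/(U + x)))
p = -¾ (p = (-1*0 - 1*(-3))/(-1 + 0 - 3) = (0 + 3)/(-4) = -¼*3 = -¾ ≈ -0.75000)
J(m, T) = -20
(V - 5*(J(-2, 0) + p))² = (3 - 5*(-20 - ¾))² = (3 - 5*(-83/4))² = (3 + 415/4)² = (427/4)² = 182329/16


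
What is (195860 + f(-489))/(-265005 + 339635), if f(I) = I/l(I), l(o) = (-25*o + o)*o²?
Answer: 1124021737439/428294405520 ≈ 2.6244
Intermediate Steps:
l(o) = -24*o³ (l(o) = (-24*o)*o² = -24*o³)
f(I) = -1/(24*I²) (f(I) = I/((-24*I³)) = I*(-1/(24*I³)) = -1/(24*I²))
(195860 + f(-489))/(-265005 + 339635) = (195860 - 1/24/(-489)²)/(-265005 + 339635) = (195860 - 1/24*1/239121)/74630 = (195860 - 1/5738904)*(1/74630) = (1124021737439/5738904)*(1/74630) = 1124021737439/428294405520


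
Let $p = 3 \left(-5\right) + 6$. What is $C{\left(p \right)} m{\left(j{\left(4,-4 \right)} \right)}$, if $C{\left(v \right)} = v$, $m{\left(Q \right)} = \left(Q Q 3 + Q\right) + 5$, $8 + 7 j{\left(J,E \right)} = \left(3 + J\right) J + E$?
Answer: $- \frac{10125}{49} \approx -206.63$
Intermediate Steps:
$j{\left(J,E \right)} = - \frac{8}{7} + \frac{E}{7} + \frac{J \left(3 + J\right)}{7}$ ($j{\left(J,E \right)} = - \frac{8}{7} + \frac{\left(3 + J\right) J + E}{7} = - \frac{8}{7} + \frac{J \left(3 + J\right) + E}{7} = - \frac{8}{7} + \frac{E + J \left(3 + J\right)}{7} = - \frac{8}{7} + \left(\frac{E}{7} + \frac{J \left(3 + J\right)}{7}\right) = - \frac{8}{7} + \frac{E}{7} + \frac{J \left(3 + J\right)}{7}$)
$p = -9$ ($p = -15 + 6 = -9$)
$m{\left(Q \right)} = 5 + Q + 3 Q^{2}$ ($m{\left(Q \right)} = \left(Q^{2} \cdot 3 + Q\right) + 5 = \left(3 Q^{2} + Q\right) + 5 = \left(Q + 3 Q^{2}\right) + 5 = 5 + Q + 3 Q^{2}$)
$C{\left(p \right)} m{\left(j{\left(4,-4 \right)} \right)} = - 9 \left(5 + \left(- \frac{8}{7} + \frac{1}{7} \left(-4\right) + \frac{4^{2}}{7} + \frac{3}{7} \cdot 4\right) + 3 \left(- \frac{8}{7} + \frac{1}{7} \left(-4\right) + \frac{4^{2}}{7} + \frac{3}{7} \cdot 4\right)^{2}\right) = - 9 \left(5 + \left(- \frac{8}{7} - \frac{4}{7} + \frac{1}{7} \cdot 16 + \frac{12}{7}\right) + 3 \left(- \frac{8}{7} - \frac{4}{7} + \frac{1}{7} \cdot 16 + \frac{12}{7}\right)^{2}\right) = - 9 \left(5 + \left(- \frac{8}{7} - \frac{4}{7} + \frac{16}{7} + \frac{12}{7}\right) + 3 \left(- \frac{8}{7} - \frac{4}{7} + \frac{16}{7} + \frac{12}{7}\right)^{2}\right) = - 9 \left(5 + \frac{16}{7} + 3 \left(\frac{16}{7}\right)^{2}\right) = - 9 \left(5 + \frac{16}{7} + 3 \cdot \frac{256}{49}\right) = - 9 \left(5 + \frac{16}{7} + \frac{768}{49}\right) = \left(-9\right) \frac{1125}{49} = - \frac{10125}{49}$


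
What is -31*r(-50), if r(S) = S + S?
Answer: 3100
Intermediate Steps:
r(S) = 2*S
-31*r(-50) = -62*(-50) = -31*(-100) = 3100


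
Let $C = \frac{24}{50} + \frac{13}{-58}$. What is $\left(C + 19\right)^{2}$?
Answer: $\frac{779582241}{2102500} \approx 370.79$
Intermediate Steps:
$C = \frac{371}{1450}$ ($C = 24 \cdot \frac{1}{50} + 13 \left(- \frac{1}{58}\right) = \frac{12}{25} - \frac{13}{58} = \frac{371}{1450} \approx 0.25586$)
$\left(C + 19\right)^{2} = \left(\frac{371}{1450} + 19\right)^{2} = \left(\frac{27921}{1450}\right)^{2} = \frac{779582241}{2102500}$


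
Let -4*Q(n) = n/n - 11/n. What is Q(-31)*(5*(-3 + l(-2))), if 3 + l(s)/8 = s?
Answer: 4515/62 ≈ 72.823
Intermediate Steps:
Q(n) = -¼ + 11/(4*n) (Q(n) = -(n/n - 11/n)/4 = -(1 - 11/n)/4 = -¼ + 11/(4*n))
l(s) = -24 + 8*s
Q(-31)*(5*(-3 + l(-2))) = ((¼)*(11 - 1*(-31))/(-31))*(5*(-3 + (-24 + 8*(-2)))) = ((¼)*(-1/31)*(11 + 31))*(5*(-3 + (-24 - 16))) = ((¼)*(-1/31)*42)*(5*(-3 - 40)) = -105*(-43)/62 = -21/62*(-215) = 4515/62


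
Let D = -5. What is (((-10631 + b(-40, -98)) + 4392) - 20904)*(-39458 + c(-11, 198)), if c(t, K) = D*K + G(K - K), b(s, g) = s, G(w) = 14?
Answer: 1099117422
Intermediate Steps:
c(t, K) = 14 - 5*K (c(t, K) = -5*K + 14 = 14 - 5*K)
(((-10631 + b(-40, -98)) + 4392) - 20904)*(-39458 + c(-11, 198)) = (((-10631 - 40) + 4392) - 20904)*(-39458 + (14 - 5*198)) = ((-10671 + 4392) - 20904)*(-39458 + (14 - 990)) = (-6279 - 20904)*(-39458 - 976) = -27183*(-40434) = 1099117422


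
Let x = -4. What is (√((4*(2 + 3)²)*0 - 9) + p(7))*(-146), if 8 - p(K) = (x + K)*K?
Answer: 1898 - 438*I ≈ 1898.0 - 438.0*I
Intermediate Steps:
p(K) = 8 - K*(-4 + K) (p(K) = 8 - (-4 + K)*K = 8 - K*(-4 + K))
(√((4*(2 + 3)²)*0 - 9) + p(7))*(-146) = (√((4*(2 + 3)²)*0 - 9) + (8 - 1*7² + 4*7))*(-146) = (√((4*5²)*0 - 9) + (8 - 1*49 + 28))*(-146) = (√((4*25)*0 - 9) + (8 - 49 + 28))*(-146) = (√(100*0 - 9) - 13)*(-146) = (√(0 - 9) - 13)*(-146) = (√(-9) - 13)*(-146) = (3*I - 13)*(-146) = (-13 + 3*I)*(-146) = 1898 - 438*I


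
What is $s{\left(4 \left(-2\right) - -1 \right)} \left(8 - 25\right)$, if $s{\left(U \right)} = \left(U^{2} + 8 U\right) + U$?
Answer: $238$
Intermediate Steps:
$s{\left(U \right)} = U^{2} + 9 U$
$s{\left(4 \left(-2\right) - -1 \right)} \left(8 - 25\right) = \left(4 \left(-2\right) - -1\right) \left(9 + \left(4 \left(-2\right) - -1\right)\right) \left(8 - 25\right) = \left(-8 + \left(-4 + 5\right)\right) \left(9 + \left(-8 + \left(-4 + 5\right)\right)\right) \left(-17\right) = \left(-8 + 1\right) \left(9 + \left(-8 + 1\right)\right) \left(-17\right) = - 7 \left(9 - 7\right) \left(-17\right) = \left(-7\right) 2 \left(-17\right) = \left(-14\right) \left(-17\right) = 238$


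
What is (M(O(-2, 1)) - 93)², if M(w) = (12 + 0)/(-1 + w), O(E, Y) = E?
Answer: 9409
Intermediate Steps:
M(w) = 12/(-1 + w)
(M(O(-2, 1)) - 93)² = (12/(-1 - 2) - 93)² = (12/(-3) - 93)² = (12*(-⅓) - 93)² = (-4 - 93)² = (-97)² = 9409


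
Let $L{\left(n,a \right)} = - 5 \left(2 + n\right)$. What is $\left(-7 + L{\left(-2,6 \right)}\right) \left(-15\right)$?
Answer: $105$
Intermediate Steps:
$L{\left(n,a \right)} = -10 - 5 n$
$\left(-7 + L{\left(-2,6 \right)}\right) \left(-15\right) = \left(-7 - 0\right) \left(-15\right) = \left(-7 + \left(-10 + 10\right)\right) \left(-15\right) = \left(-7 + 0\right) \left(-15\right) = \left(-7\right) \left(-15\right) = 105$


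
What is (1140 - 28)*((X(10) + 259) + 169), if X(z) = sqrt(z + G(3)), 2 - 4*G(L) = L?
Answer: 475936 + 556*sqrt(39) ≈ 4.7941e+5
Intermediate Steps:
G(L) = 1/2 - L/4
X(z) = sqrt(-1/4 + z) (X(z) = sqrt(z + (1/2 - 1/4*3)) = sqrt(z + (1/2 - 3/4)) = sqrt(z - 1/4) = sqrt(-1/4 + z))
(1140 - 28)*((X(10) + 259) + 169) = (1140 - 28)*((sqrt(-1 + 4*10)/2 + 259) + 169) = 1112*((sqrt(-1 + 40)/2 + 259) + 169) = 1112*((sqrt(39)/2 + 259) + 169) = 1112*((259 + sqrt(39)/2) + 169) = 1112*(428 + sqrt(39)/2) = 475936 + 556*sqrt(39)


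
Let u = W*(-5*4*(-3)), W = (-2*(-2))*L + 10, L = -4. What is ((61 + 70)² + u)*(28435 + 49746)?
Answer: 1313518981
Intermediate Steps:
W = -6 (W = -2*(-2)*(-4) + 10 = 4*(-4) + 10 = -16 + 10 = -6)
u = -360 (u = -6*(-5*4)*(-3) = -(-120)*(-3) = -6*60 = -360)
((61 + 70)² + u)*(28435 + 49746) = ((61 + 70)² - 360)*(28435 + 49746) = (131² - 360)*78181 = (17161 - 360)*78181 = 16801*78181 = 1313518981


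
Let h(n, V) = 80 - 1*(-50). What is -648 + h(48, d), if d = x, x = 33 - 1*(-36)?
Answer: -518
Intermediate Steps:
x = 69 (x = 33 + 36 = 69)
d = 69
h(n, V) = 130 (h(n, V) = 80 + 50 = 130)
-648 + h(48, d) = -648 + 130 = -518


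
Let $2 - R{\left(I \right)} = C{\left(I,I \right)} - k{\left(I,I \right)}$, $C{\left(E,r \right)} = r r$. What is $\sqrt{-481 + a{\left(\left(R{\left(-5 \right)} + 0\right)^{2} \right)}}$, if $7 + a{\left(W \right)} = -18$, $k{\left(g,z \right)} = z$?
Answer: $i \sqrt{506} \approx 22.494 i$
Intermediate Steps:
$C{\left(E,r \right)} = r^{2}$
$R{\left(I \right)} = 2 + I - I^{2}$ ($R{\left(I \right)} = 2 - \left(I^{2} - I\right) = 2 + I - I^{2}$)
$a{\left(W \right)} = -25$ ($a{\left(W \right)} = -7 - 18 = -25$)
$\sqrt{-481 + a{\left(\left(R{\left(-5 \right)} + 0\right)^{2} \right)}} = \sqrt{-481 - 25} = \sqrt{-506} = i \sqrt{506}$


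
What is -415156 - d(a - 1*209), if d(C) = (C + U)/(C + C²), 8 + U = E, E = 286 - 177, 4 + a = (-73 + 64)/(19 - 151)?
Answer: -1450819509704/3494637 ≈ -4.1516e+5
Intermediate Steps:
a = -173/44 (a = -4 + (-73 + 64)/(19 - 151) = -4 - 9/(-132) = -4 - 9*(-1/132) = -4 + 3/44 = -173/44 ≈ -3.9318)
E = 109
U = 101 (U = -8 + 109 = 101)
d(C) = (101 + C)/(C + C²) (d(C) = (C + 101)/(C + C²) = (101 + C)/(C + C²))
-415156 - d(a - 1*209) = -415156 - (101 + (-173/44 - 1*209))/((-173/44 - 1*209)*(1 + (-173/44 - 1*209))) = -415156 - (101 + (-173/44 - 209))/((-173/44 - 209)*(1 + (-173/44 - 209))) = -415156 - (101 - 9369/44)/((-9369/44)*(1 - 9369/44)) = -415156 - (-44)*(-4925)/(9369*(-9325/44)*44) = -415156 - (-44)*(-44)*(-4925)/(9369*9325*44) = -415156 - 1*(-8668/3494637) = -415156 + 8668/3494637 = -1450819509704/3494637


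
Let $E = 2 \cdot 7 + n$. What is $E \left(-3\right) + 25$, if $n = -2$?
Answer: $-11$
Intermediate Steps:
$E = 12$ ($E = 2 \cdot 7 - 2 = 14 - 2 = 12$)
$E \left(-3\right) + 25 = 12 \left(-3\right) + 25 = -36 + 25 = -11$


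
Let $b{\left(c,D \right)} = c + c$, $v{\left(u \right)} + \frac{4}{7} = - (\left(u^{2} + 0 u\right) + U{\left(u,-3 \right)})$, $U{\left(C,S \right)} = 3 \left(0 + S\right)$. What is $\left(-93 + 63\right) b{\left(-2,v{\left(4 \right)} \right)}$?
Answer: $120$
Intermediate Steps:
$U{\left(C,S \right)} = 3 S$
$v{\left(u \right)} = \frac{59}{7} - u^{2}$ ($v{\left(u \right)} = - \frac{4}{7} - \left(\left(u^{2} + 0 u\right) + 3 \left(-3\right)\right) = - \frac{4}{7} - \left(\left(u^{2} + 0\right) - 9\right) = - \frac{4}{7} - \left(u^{2} - 9\right) = - \frac{4}{7} - \left(-9 + u^{2}\right) = \frac{59}{7} - u^{2}$)
$b{\left(c,D \right)} = 2 c$
$\left(-93 + 63\right) b{\left(-2,v{\left(4 \right)} \right)} = \left(-93 + 63\right) 2 \left(-2\right) = \left(-30\right) \left(-4\right) = 120$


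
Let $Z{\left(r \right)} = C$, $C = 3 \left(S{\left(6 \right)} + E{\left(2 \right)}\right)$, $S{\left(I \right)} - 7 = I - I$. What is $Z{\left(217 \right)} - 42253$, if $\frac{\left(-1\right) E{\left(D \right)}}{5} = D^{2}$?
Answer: $-42292$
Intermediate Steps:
$S{\left(I \right)} = 7$ ($S{\left(I \right)} = 7 + \left(I - I\right) = 7 + 0 = 7$)
$E{\left(D \right)} = - 5 D^{2}$
$C = -39$ ($C = 3 \left(7 - 5 \cdot 2^{2}\right) = 3 \left(7 - 20\right) = 3 \left(-13\right) = -39$)
$Z{\left(r \right)} = -39$
$Z{\left(217 \right)} - 42253 = -39 - 42253 = -42292$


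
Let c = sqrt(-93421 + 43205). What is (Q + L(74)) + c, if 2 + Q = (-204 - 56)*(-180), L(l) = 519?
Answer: 47317 + 2*I*sqrt(12554) ≈ 47317.0 + 224.09*I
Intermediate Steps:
c = 2*I*sqrt(12554) (c = sqrt(-50216) = 2*I*sqrt(12554) ≈ 224.09*I)
Q = 46798 (Q = -2 + (-204 - 56)*(-180) = -2 - 260*(-180) = -2 + 46800 = 46798)
(Q + L(74)) + c = (46798 + 519) + 2*I*sqrt(12554) = 47317 + 2*I*sqrt(12554)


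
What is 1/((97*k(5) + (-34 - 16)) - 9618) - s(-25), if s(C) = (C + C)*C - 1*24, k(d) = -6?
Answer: -12566501/10250 ≈ -1226.0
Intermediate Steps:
s(C) = -24 + 2*C**2 (s(C) = (2*C)*C - 24 = 2*C**2 - 24 = -24 + 2*C**2)
1/((97*k(5) + (-34 - 16)) - 9618) - s(-25) = 1/((97*(-6) + (-34 - 16)) - 9618) - (-24 + 2*(-25)**2) = 1/((-582 - 50) - 9618) - (-24 + 2*625) = 1/(-632 - 9618) - (-24 + 1250) = 1/(-10250) - 1*1226 = -1/10250 - 1226 = -12566501/10250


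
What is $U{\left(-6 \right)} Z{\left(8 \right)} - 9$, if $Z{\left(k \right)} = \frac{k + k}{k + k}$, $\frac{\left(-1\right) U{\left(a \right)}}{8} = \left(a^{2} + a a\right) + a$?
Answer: $-537$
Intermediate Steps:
$U{\left(a \right)} = - 16 a^{2} - 8 a$ ($U{\left(a \right)} = - 8 \left(\left(a^{2} + a a\right) + a\right) = - 8 \left(\left(a^{2} + a^{2}\right) + a\right) = - 8 \left(2 a^{2} + a\right) = - 8 \left(a + 2 a^{2}\right) = - 16 a^{2} - 8 a$)
$Z{\left(k \right)} = 1$ ($Z{\left(k \right)} = \frac{2 k}{2 k} = 2 k \frac{1}{2 k} = 1$)
$U{\left(-6 \right)} Z{\left(8 \right)} - 9 = \left(-8\right) \left(-6\right) \left(1 + 2 \left(-6\right)\right) 1 - 9 = \left(-8\right) \left(-6\right) \left(1 - 12\right) 1 - 9 = \left(-8\right) \left(-6\right) \left(-11\right) 1 - 9 = \left(-528\right) 1 - 9 = -528 - 9 = -537$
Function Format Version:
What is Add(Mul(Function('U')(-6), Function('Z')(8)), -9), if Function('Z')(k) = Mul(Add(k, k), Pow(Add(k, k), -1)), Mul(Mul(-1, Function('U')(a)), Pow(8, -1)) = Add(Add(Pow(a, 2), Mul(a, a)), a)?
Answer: -537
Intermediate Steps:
Function('U')(a) = Add(Mul(-16, Pow(a, 2)), Mul(-8, a)) (Function('U')(a) = Mul(-8, Add(Add(Pow(a, 2), Mul(a, a)), a)) = Mul(-8, Add(Add(Pow(a, 2), Pow(a, 2)), a)) = Mul(-8, Add(Mul(2, Pow(a, 2)), a)) = Mul(-8, Add(a, Mul(2, Pow(a, 2)))) = Add(Mul(-16, Pow(a, 2)), Mul(-8, a)))
Function('Z')(k) = 1 (Function('Z')(k) = Mul(Mul(2, k), Pow(Mul(2, k), -1)) = Mul(Mul(2, k), Mul(Rational(1, 2), Pow(k, -1))) = 1)
Add(Mul(Function('U')(-6), Function('Z')(8)), -9) = Add(Mul(Mul(-8, -6, Add(1, Mul(2, -6))), 1), -9) = Add(Mul(Mul(-8, -6, Add(1, -12)), 1), -9) = Add(Mul(Mul(-8, -6, -11), 1), -9) = Add(Mul(-528, 1), -9) = Add(-528, -9) = -537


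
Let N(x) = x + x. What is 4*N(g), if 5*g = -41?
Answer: -328/5 ≈ -65.600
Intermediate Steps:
g = -41/5 (g = (⅕)*(-41) = -41/5 ≈ -8.2000)
N(x) = 2*x
4*N(g) = 4*(2*(-41/5)) = 4*(-82/5) = -328/5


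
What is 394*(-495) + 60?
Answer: -194970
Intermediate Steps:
394*(-495) + 60 = -195030 + 60 = -194970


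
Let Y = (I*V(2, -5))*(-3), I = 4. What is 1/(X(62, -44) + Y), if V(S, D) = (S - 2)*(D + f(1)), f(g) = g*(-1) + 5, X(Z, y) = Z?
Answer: 1/62 ≈ 0.016129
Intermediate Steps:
f(g) = 5 - g (f(g) = -g + 5 = 5 - g)
V(S, D) = (-2 + S)*(4 + D) (V(S, D) = (S - 2)*(D + (5 - 1*1)) = (-2 + S)*(D + (5 - 1)) = (-2 + S)*(D + 4) = (-2 + S)*(4 + D))
Y = 0 (Y = (4*(-8 - 2*(-5) + 4*2 - 5*2))*(-3) = (4*(-8 + 10 + 8 - 10))*(-3) = (4*0)*(-3) = 0*(-3) = 0)
1/(X(62, -44) + Y) = 1/(62 + 0) = 1/62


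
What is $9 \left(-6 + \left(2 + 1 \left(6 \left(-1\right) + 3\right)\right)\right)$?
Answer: $-63$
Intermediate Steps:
$9 \left(-6 + \left(2 + 1 \left(6 \left(-1\right) + 3\right)\right)\right) = 9 \left(-6 + \left(2 + 1 \left(-6 + 3\right)\right)\right) = 9 \left(-6 + \left(2 + 1 \left(-3\right)\right)\right) = 9 \left(-6 + \left(2 - 3\right)\right) = 9 \left(-6 - 1\right) = 9 \left(-7\right) = -63$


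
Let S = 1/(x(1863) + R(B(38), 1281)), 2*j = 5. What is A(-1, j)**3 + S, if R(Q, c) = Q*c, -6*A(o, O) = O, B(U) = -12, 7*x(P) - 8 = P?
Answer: -13228721/182706624 ≈ -0.072404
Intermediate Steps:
j = 5/2 (j = (1/2)*5 = 5/2 ≈ 2.5000)
x(P) = 8/7 + P/7
A(o, O) = -O/6
S = -7/105733 (S = 1/((8/7 + (1/7)*1863) - 12*1281) = 1/((8/7 + 1863/7) - 15372) = 1/(1871/7 - 15372) = 1/(-105733/7) = -7/105733 ≈ -6.6204e-5)
A(-1, j)**3 + S = (-1/6*5/2)**3 - 7/105733 = (-5/12)**3 - 7/105733 = -125/1728 - 7/105733 = -13228721/182706624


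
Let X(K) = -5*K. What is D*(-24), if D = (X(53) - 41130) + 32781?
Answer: 206736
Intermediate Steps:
D = -8614 (D = (-5*53 - 41130) + 32781 = (-265 - 41130) + 32781 = -41395 + 32781 = -8614)
D*(-24) = -8614*(-24) = 206736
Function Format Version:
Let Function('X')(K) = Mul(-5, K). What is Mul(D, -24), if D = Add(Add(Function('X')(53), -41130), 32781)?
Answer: 206736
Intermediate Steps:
D = -8614 (D = Add(Add(Mul(-5, 53), -41130), 32781) = Add(Add(-265, -41130), 32781) = Add(-41395, 32781) = -8614)
Mul(D, -24) = Mul(-8614, -24) = 206736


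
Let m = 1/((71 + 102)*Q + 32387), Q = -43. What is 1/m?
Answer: 24948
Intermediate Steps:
m = 1/24948 (m = 1/((71 + 102)*(-43) + 32387) = 1/(173*(-43) + 32387) = 1/(-7439 + 32387) = 1/24948 ≈ 4.0083e-5)
1/m = 1/(1/24948) = 24948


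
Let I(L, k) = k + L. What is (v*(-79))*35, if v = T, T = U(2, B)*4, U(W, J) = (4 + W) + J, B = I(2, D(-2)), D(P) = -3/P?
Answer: -105070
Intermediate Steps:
I(L, k) = L + k
B = 7/2 (B = 2 - 3/(-2) = 2 - 3*(-½) = 2 + 3/2 = 7/2 ≈ 3.5000)
U(W, J) = 4 + J + W
T = 38 (T = (4 + 7/2 + 2)*4 = (19/2)*4 = 38)
v = 38
(v*(-79))*35 = (38*(-79))*35 = -3002*35 = -105070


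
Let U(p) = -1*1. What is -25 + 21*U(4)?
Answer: -46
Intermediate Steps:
U(p) = -1
-25 + 21*U(4) = -25 + 21*(-1) = -25 - 21 = -46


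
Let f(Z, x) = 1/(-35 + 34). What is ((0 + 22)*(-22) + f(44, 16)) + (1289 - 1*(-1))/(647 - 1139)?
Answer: -39985/82 ≈ -487.62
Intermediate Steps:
f(Z, x) = -1 (f(Z, x) = 1/(-1) = -1)
((0 + 22)*(-22) + f(44, 16)) + (1289 - 1*(-1))/(647 - 1139) = ((0 + 22)*(-22) - 1) + (1289 - 1*(-1))/(647 - 1139) = (22*(-22) - 1) + (1289 + 1)/(-492) = (-484 - 1) + 1290*(-1/492) = -485 - 215/82 = -39985/82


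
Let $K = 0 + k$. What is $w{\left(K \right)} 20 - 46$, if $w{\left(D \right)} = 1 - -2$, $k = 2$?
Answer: $14$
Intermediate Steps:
$K = 2$ ($K = 0 + 2 = 2$)
$w{\left(D \right)} = 3$ ($w{\left(D \right)} = 1 + 2 = 3$)
$w{\left(K \right)} 20 - 46 = 3 \cdot 20 - 46 = 60 - 46 = 14$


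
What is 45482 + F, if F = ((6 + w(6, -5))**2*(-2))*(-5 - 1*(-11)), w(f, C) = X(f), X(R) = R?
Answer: 43754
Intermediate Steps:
w(f, C) = f
F = -1728 (F = ((6 + 6)**2*(-2))*(-5 - 1*(-11)) = (12**2*(-2))*(-5 + 11) = (144*(-2))*6 = -288*6 = -1728)
45482 + F = 45482 - 1728 = 43754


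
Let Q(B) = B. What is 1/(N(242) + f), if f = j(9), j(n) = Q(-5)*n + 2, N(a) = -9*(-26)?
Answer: 1/191 ≈ 0.0052356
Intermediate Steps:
N(a) = 234
j(n) = 2 - 5*n (j(n) = -5*n + 2 = 2 - 5*n)
f = -43 (f = 2 - 5*9 = 2 - 45 = -43)
1/(N(242) + f) = 1/(234 - 43) = 1/191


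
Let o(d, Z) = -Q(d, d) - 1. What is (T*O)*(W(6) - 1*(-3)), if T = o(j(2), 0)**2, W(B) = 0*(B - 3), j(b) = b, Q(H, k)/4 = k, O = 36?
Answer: 8748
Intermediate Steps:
Q(H, k) = 4*k
o(d, Z) = -1 - 4*d (o(d, Z) = -4*d - 1 = -1 - 4*d)
W(B) = 0 (W(B) = 0*(-3 + B) = 0)
T = 81 (T = (-1 - 4*2)**2 = (-1 - 8)**2 = (-9)**2 = 81)
(T*O)*(W(6) - 1*(-3)) = (81*36)*(0 - 1*(-3)) = 2916*(0 + 3) = 2916*3 = 8748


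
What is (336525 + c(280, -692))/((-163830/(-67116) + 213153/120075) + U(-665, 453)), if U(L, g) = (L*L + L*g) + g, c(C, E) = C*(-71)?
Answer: 141768188574250/63324220917561 ≈ 2.2388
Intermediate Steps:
c(C, E) = -71*C
U(L, g) = g + L**2 + L*g (U(L, g) = (L**2 + L*g) + g = g + L**2 + L*g)
(336525 + c(280, -692))/((-163830/(-67116) + 213153/120075) + U(-665, 453)) = (336525 - 71*280)/((-163830/(-67116) + 213153/120075) + (453 + (-665)**2 - 665*453)) = (336525 - 19880)/((-163830*(-1/67116) + 213153*(1/120075)) + (453 + 442225 - 301245)) = 316645/((27305/11186 + 71051/40025) + 141433) = 316645/(1887659111/447719650 + 141433) = 316645/(63324220917561/447719650) = 316645*(447719650/63324220917561) = 141768188574250/63324220917561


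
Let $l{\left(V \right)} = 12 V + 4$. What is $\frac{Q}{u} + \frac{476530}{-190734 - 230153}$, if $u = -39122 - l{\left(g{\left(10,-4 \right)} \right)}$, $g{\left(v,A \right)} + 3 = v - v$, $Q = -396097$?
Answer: $\frac{148084520339}{16452472830} \approx 9.0007$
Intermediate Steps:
$g{\left(v,A \right)} = -3$ ($g{\left(v,A \right)} = -3 + \left(v - v\right) = -3 + 0 = -3$)
$l{\left(V \right)} = 4 + 12 V$
$u = -39090$ ($u = -39122 - \left(4 + 12 \left(-3\right)\right) = -39122 - \left(4 - 36\right) = -39122 - -32 = -39122 + 32 = -39090$)
$\frac{Q}{u} + \frac{476530}{-190734 - 230153} = - \frac{396097}{-39090} + \frac{476530}{-190734 - 230153} = \left(-396097\right) \left(- \frac{1}{39090}\right) + \frac{476530}{-420887} = \frac{396097}{39090} + 476530 \left(- \frac{1}{420887}\right) = \frac{396097}{39090} - \frac{476530}{420887} = \frac{148084520339}{16452472830}$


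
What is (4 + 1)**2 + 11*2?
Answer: 47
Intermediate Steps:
(4 + 1)**2 + 11*2 = 5**2 + 22 = 25 + 22 = 47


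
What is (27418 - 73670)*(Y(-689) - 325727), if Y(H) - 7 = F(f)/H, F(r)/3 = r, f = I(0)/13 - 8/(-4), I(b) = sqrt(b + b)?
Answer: 10379924069672/689 ≈ 1.5065e+10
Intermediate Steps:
I(b) = sqrt(2)*sqrt(b) (I(b) = sqrt(2*b) = sqrt(2)*sqrt(b))
f = 2 (f = (sqrt(2)*sqrt(0))/13 - 8/(-4) = (sqrt(2)*0)*(1/13) - 8*(-1/4) = 0*(1/13) + 2 = 0 + 2 = 2)
F(r) = 3*r
Y(H) = 7 + 6/H (Y(H) = 7 + (3*2)/H = 7 + 6/H)
(27418 - 73670)*(Y(-689) - 325727) = (27418 - 73670)*((7 + 6/(-689)) - 325727) = -46252*((7 + 6*(-1/689)) - 325727) = -46252*((7 - 6/689) - 325727) = -46252*(4817/689 - 325727) = -46252*(-224421086/689) = 10379924069672/689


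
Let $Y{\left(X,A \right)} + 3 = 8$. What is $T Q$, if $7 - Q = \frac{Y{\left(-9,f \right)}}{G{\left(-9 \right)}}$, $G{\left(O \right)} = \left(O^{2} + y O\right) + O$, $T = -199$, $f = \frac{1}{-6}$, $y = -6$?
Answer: $- \frac{174523}{126} \approx -1385.1$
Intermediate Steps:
$f = - \frac{1}{6} \approx -0.16667$
$Y{\left(X,A \right)} = 5$ ($Y{\left(X,A \right)} = -3 + 8 = 5$)
$G{\left(O \right)} = O^{2} - 5 O$ ($G{\left(O \right)} = \left(O^{2} - 6 O\right) + O = O^{2} - 5 O$)
$Q = \frac{877}{126}$ ($Q = 7 - \frac{5}{\left(-9\right) \left(-5 - 9\right)} = 7 - \frac{5}{\left(-9\right) \left(-14\right)} = 7 - \frac{5}{126} = \frac{877}{126} \approx 6.9603$)
$T Q = \left(-199\right) \frac{877}{126} = - \frac{174523}{126}$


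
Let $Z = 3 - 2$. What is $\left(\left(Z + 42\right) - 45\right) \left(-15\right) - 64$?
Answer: $-34$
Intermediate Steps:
$Z = 1$
$\left(\left(Z + 42\right) - 45\right) \left(-15\right) - 64 = \left(\left(1 + 42\right) - 45\right) \left(-15\right) - 64 = \left(43 - 45\right) \left(-15\right) - 64 = \left(-2\right) \left(-15\right) - 64 = 30 - 64 = -34$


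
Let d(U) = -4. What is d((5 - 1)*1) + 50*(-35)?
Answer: -1754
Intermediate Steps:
d((5 - 1)*1) + 50*(-35) = -4 + 50*(-35) = -4 - 1750 = -1754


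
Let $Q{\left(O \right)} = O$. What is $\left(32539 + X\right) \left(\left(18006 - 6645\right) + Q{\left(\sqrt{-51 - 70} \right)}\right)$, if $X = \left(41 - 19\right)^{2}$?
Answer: $375174303 + 363253 i \approx 3.7517 \cdot 10^{8} + 3.6325 \cdot 10^{5} i$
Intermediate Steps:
$X = 484$ ($X = 22^{2} = 484$)
$\left(32539 + X\right) \left(\left(18006 - 6645\right) + Q{\left(\sqrt{-51 - 70} \right)}\right) = \left(32539 + 484\right) \left(\left(18006 - 6645\right) + \sqrt{-51 - 70}\right) = 33023 \left(\left(18006 - 6645\right) + \sqrt{-121}\right) = 33023 \left(11361 + 11 i\right) = 375174303 + 363253 i$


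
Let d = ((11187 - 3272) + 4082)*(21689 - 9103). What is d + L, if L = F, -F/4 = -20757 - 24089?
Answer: 151173626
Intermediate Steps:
F = 179384 (F = -4*(-20757 - 24089) = -4*(-44846) = 179384)
d = 150994242 (d = (7915 + 4082)*12586 = 11997*12586 = 150994242)
L = 179384
d + L = 150994242 + 179384 = 151173626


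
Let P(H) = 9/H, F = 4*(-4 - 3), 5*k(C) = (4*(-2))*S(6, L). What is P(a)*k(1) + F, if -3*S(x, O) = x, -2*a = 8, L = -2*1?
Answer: -176/5 ≈ -35.200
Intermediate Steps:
L = -2
a = -4 (a = -½*8 = -4)
S(x, O) = -x/3
k(C) = 16/5 (k(C) = ((4*(-2))*(-⅓*6))/5 = (-8*(-2))/5 = (⅕)*16 = 16/5)
F = -28 (F = 4*(-7) = -28)
P(a)*k(1) + F = (9/(-4))*(16/5) - 28 = (9*(-¼))*(16/5) - 28 = -9/4*16/5 - 28 = -36/5 - 28 = -176/5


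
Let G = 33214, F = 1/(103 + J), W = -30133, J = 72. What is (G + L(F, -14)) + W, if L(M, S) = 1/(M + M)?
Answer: 6337/2 ≈ 3168.5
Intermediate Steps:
F = 1/175 (F = 1/(103 + 72) = 1/175 ≈ 0.0057143)
L(M, S) = 1/(2*M)
(G + L(F, -14)) + W = (33214 + 1/(2*(1/175))) - 30133 = (33214 + (1/2)*175) - 30133 = (33214 + 175/2) - 30133 = 66603/2 - 30133 = 6337/2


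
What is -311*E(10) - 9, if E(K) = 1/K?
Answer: -401/10 ≈ -40.100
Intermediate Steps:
-311*E(10) - 9 = -311/10 - 9 = -401/10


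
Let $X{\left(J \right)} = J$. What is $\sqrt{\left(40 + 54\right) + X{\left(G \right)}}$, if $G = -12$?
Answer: $\sqrt{82} \approx 9.0554$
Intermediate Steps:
$\sqrt{\left(40 + 54\right) + X{\left(G \right)}} = \sqrt{\left(40 + 54\right) - 12} = \sqrt{94 - 12} = \sqrt{82}$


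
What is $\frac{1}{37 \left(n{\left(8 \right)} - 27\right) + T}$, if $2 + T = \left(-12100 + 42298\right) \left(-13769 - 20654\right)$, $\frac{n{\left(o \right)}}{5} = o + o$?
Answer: $- \frac{1}{1039503795} \approx -9.62 \cdot 10^{-10}$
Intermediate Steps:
$n{\left(o \right)} = 10 o$ ($n{\left(o \right)} = 5 \left(o + o\right) = 5 \cdot 2 o = 10 o$)
$T = -1039505756$ ($T = -2 + \left(-12100 + 42298\right) \left(-13769 - 20654\right) = -2 + 30198 \left(-34423\right) = -2 - 1039505754 = -1039505756$)
$\frac{1}{37 \left(n{\left(8 \right)} - 27\right) + T} = \frac{1}{37 \left(10 \cdot 8 - 27\right) - 1039505756} = \frac{1}{37 \left(80 - 27\right) - 1039505756} = \frac{1}{37 \cdot 53 - 1039505756} = \frac{1}{1961 - 1039505756} = \frac{1}{-1039503795} = - \frac{1}{1039503795}$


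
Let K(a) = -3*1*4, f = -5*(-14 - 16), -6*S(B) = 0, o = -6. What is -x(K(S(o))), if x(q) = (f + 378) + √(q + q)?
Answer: -528 - 2*I*√6 ≈ -528.0 - 4.899*I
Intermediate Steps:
S(B) = 0 (S(B) = -⅙*0 = 0)
f = 150 (f = -5*(-30) = 150)
K(a) = -12 (K(a) = -3*4 = -12)
x(q) = 528 + √2*√q (x(q) = (150 + 378) + √(q + q) = 528 + √(2*q) = 528 + √2*√q)
-x(K(S(o))) = -(528 + √2*√(-12)) = -(528 + √2*(2*I*√3)) = -(528 + 2*I*√6) = -528 - 2*I*√6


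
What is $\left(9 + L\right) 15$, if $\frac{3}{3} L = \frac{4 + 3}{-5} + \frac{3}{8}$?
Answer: $\frac{957}{8} \approx 119.63$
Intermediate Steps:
$L = - \frac{41}{40}$ ($L = \frac{4 + 3}{-5} + \frac{3}{8} = 7 \left(- \frac{1}{5}\right) + 3 \cdot \frac{1}{8} = - \frac{7}{5} + \frac{3}{8} = - \frac{41}{40} \approx -1.025$)
$\left(9 + L\right) 15 = \left(9 - \frac{41}{40}\right) 15 = \frac{319}{40} \cdot 15 = \frac{957}{8}$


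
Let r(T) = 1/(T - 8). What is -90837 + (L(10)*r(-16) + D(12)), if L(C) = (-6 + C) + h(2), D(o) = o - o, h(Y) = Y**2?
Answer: -272512/3 ≈ -90837.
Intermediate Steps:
D(o) = 0
L(C) = -2 + C (L(C) = (-6 + C) + 2**2 = (-6 + C) + 4 = -2 + C)
r(T) = 1/(-8 + T)
-90837 + (L(10)*r(-16) + D(12)) = -90837 + ((-2 + 10)/(-8 - 16) + 0) = -90837 + (8/(-24) + 0) = -90837 + (8*(-1/24) + 0) = -90837 + (-1/3 + 0) = -90837 - 1/3 = -272512/3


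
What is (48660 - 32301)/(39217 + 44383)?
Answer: 861/4400 ≈ 0.19568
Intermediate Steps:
(48660 - 32301)/(39217 + 44383) = 16359/83600 = 16359*(1/83600) = 861/4400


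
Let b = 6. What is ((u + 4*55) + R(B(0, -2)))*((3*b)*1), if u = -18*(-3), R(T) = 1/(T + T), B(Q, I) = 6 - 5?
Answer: 4941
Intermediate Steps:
B(Q, I) = 1
R(T) = 1/(2*T)
u = 54
((u + 4*55) + R(B(0, -2)))*((3*b)*1) = ((54 + 4*55) + (½)/1)*((3*6)*1) = ((54 + 220) + (½)*1)*(18*1) = (274 + ½)*18 = (549/2)*18 = 4941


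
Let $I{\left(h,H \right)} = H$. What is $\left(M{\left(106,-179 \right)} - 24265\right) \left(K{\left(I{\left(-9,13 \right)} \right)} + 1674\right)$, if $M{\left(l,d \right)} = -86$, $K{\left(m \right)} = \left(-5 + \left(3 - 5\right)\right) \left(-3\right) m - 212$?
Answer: $-42248985$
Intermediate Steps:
$K{\left(m \right)} = -212 + 21 m$ ($K{\left(m \right)} = \left(-5 + \left(3 - 5\right)\right) \left(-3\right) m - 212 = \left(-5 - 2\right) \left(-3\right) m - 212 = \left(-7\right) \left(-3\right) m - 212 = 21 m - 212 = -212 + 21 m$)
$\left(M{\left(106,-179 \right)} - 24265\right) \left(K{\left(I{\left(-9,13 \right)} \right)} + 1674\right) = \left(-86 - 24265\right) \left(\left(-212 + 21 \cdot 13\right) + 1674\right) = - 24351 \left(\left(-212 + 273\right) + 1674\right) = - 24351 \left(61 + 1674\right) = \left(-24351\right) 1735 = -42248985$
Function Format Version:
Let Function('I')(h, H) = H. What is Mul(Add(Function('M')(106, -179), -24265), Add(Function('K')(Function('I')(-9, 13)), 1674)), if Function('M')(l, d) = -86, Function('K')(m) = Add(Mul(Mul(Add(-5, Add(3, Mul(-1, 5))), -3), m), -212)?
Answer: -42248985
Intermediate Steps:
Function('K')(m) = Add(-212, Mul(21, m)) (Function('K')(m) = Add(Mul(Mul(Add(-5, Add(3, -5)), -3), m), -212) = Add(Mul(Mul(Add(-5, -2), -3), m), -212) = Add(Mul(Mul(-7, -3), m), -212) = Add(Mul(21, m), -212) = Add(-212, Mul(21, m)))
Mul(Add(Function('M')(106, -179), -24265), Add(Function('K')(Function('I')(-9, 13)), 1674)) = Mul(Add(-86, -24265), Add(Add(-212, Mul(21, 13)), 1674)) = Mul(-24351, Add(Add(-212, 273), 1674)) = Mul(-24351, Add(61, 1674)) = Mul(-24351, 1735) = -42248985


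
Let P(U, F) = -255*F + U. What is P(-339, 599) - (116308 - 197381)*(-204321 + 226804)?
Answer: 1822611175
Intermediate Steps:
P(U, F) = U - 255*F
P(-339, 599) - (116308 - 197381)*(-204321 + 226804) = (-339 - 255*599) - (116308 - 197381)*(-204321 + 226804) = (-339 - 152745) - (-81073)*22483 = -153084 - 1*(-1822764259) = -153084 + 1822764259 = 1822611175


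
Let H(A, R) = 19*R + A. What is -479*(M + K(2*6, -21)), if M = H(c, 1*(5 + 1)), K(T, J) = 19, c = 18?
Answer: -72329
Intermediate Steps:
H(A, R) = A + 19*R
M = 132 (M = 18 + 19*(1*(5 + 1)) = 18 + 19*(1*6) = 18 + 19*6 = 18 + 114 = 132)
-479*(M + K(2*6, -21)) = -479*(132 + 19) = -479*151 = -72329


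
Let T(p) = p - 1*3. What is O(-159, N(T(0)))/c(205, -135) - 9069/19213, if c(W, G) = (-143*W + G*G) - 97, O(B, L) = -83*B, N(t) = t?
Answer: -118336288/71645277 ≈ -1.6517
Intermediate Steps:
T(p) = -3 + p (T(p) = p - 3 = -3 + p)
c(W, G) = -97 + G² - 143*W (c(W, G) = (-143*W + G²) - 97 = (G² - 143*W) - 97 = -97 + G² - 143*W)
O(-159, N(T(0)))/c(205, -135) - 9069/19213 = (-83*(-159))/(-97 + (-135)² - 143*205) - 9069/19213 = 13197/(-97 + 18225 - 29315) - 9069*1/19213 = 13197/(-11187) - 9069/19213 = 13197*(-1/11187) - 9069/19213 = -4399/3729 - 9069/19213 = -118336288/71645277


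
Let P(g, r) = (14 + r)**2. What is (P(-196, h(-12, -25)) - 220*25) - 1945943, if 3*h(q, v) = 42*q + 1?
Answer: -17350466/9 ≈ -1.9278e+6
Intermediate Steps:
h(q, v) = 1/3 + 14*q (h(q, v) = (42*q + 1)/3 = (1 + 42*q)/3 = 1/3 + 14*q)
(P(-196, h(-12, -25)) - 220*25) - 1945943 = ((14 + (1/3 + 14*(-12)))**2 - 220*25) - 1945943 = ((14 + (1/3 - 168))**2 - 5500) - 1945943 = ((14 - 503/3)**2 - 5500) - 1945943 = ((-461/3)**2 - 5500) - 1945943 = (212521/9 - 5500) - 1945943 = 163021/9 - 1945943 = -17350466/9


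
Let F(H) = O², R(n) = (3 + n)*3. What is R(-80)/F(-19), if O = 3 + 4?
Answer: -33/7 ≈ -4.7143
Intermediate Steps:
R(n) = 9 + 3*n
O = 7
F(H) = 49 (F(H) = 7² = 49)
R(-80)/F(-19) = (9 + 3*(-80))/49 = (9 - 240)*(1/49) = -231*1/49 = -33/7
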